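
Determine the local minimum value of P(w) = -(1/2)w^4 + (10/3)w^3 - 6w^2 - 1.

-19/3

P'(w) = -2w^3 + 10w^2 - 12w. Setting P'(w) = 0 gives w ∈ {0, 2, 3}.
Second-derivative test with P''(w) = -6w^2 + 20w - 12: P''(0) = -12 < 0 ⇒ local maximum; P''(2) = 4 > 0 ⇒ local minimum; P''(3) = -6 < 0 ⇒ local maximum.
The local minimum is P(2) = -19/3.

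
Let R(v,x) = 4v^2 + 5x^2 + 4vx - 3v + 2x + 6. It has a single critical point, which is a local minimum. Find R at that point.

∂R/∂v = 8v + 4x - 3 = 0 and ∂R/∂x = 4v + 10x + 2 = 0, so (v, x) = (19/32, -7/16).
The Hessian has R_{vv} = 8, R_{xx} = 10, R_{vx} = 4, giving D = 64 > 0 with R_{vv} > 0, so the point is a local minimum.
R(19/32, -7/16) = 299/64.

299/64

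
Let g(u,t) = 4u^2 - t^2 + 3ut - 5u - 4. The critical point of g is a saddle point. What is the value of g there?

-5

∂g/∂u = 8u + 3t - 5 = 0 and ∂g/∂t = 3u - 2t = 0, so (u, t) = (2/5, 3/5).
The Hessian has g_{uu} = 8, g_{tt} = -2, g_{ut} = 3, giving D = -25 < 0, so the point is a saddle point.
g(2/5, 3/5) = -5.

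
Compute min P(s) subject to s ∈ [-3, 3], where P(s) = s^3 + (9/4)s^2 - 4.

-43/4

Differentiating, P'(s) = 3s^2 + (9/2)s; which vanishes at s = -3/2 and s = 0.
Evaluating at the critical points and endpoints: P(-3) = -43/4; P(-3/2) = -37/16; P(0) = -4; P(3) = 173/4.
The minimum over the interval is -43/4, attained at s = -3.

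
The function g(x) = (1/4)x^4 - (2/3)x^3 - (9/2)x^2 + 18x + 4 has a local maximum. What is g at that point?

62/3

g'(x) = x^3 - 2x^2 - 9x + 18. Setting g'(x) = 0 gives x ∈ {-3, 2, 3}.
Since g''(x) = 3x^2 - 4x - 9, we get g''(-3) = 30 > 0 ⇒ local minimum; g''(2) = -5 < 0 ⇒ local maximum; g''(3) = 6 > 0 ⇒ local minimum.
The local maximum is g(2) = 62/3.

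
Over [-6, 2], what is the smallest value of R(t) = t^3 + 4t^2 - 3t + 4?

-50

Differentiating, R'(t) = 3t^2 + 8t - 3; which vanishes at t = -3 and t = 1/3.
Evaluating at the critical points and endpoints: R(-6) = -50, R(-3) = 22, R(1/3) = 94/27, R(2) = 22.
Hence the absolute minimum is -50 at t = -6.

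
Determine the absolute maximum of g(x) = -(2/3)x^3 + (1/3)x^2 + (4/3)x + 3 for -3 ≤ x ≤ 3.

The derivative is -2x^2 + (2/3)x + 4/3, which vanishes at x = -2/3 and x = 1.
Candidates: g(-3) = 20; g(-2/3) = 199/81; g(1) = 4; g(3) = -8.
So the maximum is g(-3) = 20.

20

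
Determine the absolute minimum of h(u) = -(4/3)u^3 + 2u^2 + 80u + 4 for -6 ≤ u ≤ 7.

-596/3

h'(u) = -4u^2 + 4u + 80, which vanishes at u = -4 and u = 5.
Compare values at every candidate in [-6, 7]: h(-6) = -116,  h(-4) = -596/3,  h(5) = 862/3,  h(7) = 614/3.
Hence the absolute minimum is -596/3 at u = -4.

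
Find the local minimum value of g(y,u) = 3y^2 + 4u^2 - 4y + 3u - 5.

-331/48

∂g/∂y = 6y - 4 = 0 and ∂g/∂u = 8u + 3 = 0, so (y, u) = (2/3, -3/8).
The Hessian has g_{yy} = 6, g_{uu} = 8, g_{yu} = 0, giving D = 48 > 0 with g_{yy} > 0, so the point is a local minimum.
g(2/3, -3/8) = -331/48.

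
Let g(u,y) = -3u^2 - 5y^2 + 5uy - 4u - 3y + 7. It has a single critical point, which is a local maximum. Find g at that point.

412/35

∂g/∂u = -6u + 5y - 4 = 0 and ∂g/∂y = 5u - 10y - 3 = 0, so (u, y) = (-11/7, -38/35).
The Hessian has g_{uu} = -6, g_{yy} = -10, g_{uy} = 5, giving D = 35 > 0 with g_{uu} < 0, so the point is a local maximum.
g(-11/7, -38/35) = 412/35.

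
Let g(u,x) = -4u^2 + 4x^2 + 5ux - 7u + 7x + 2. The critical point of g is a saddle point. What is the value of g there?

∂g/∂u = -8u + 5x - 7 = 0 and ∂g/∂x = 5u + 8x + 7 = 0, so (u, x) = (-91/89, -21/89).
The Hessian has g_{uu} = -8, g_{xx} = 8, g_{ux} = 5, giving D = -89 < 0, so the point is a saddle point.
g(-91/89, -21/89) = 423/89.

423/89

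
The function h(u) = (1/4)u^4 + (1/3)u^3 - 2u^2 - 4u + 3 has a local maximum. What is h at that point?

59/12

Critical points: h'(u) = u^3 + u^2 - 4u - 4 vanishes at u = -2, -1, 2.
h''(u) = 3u^2 + 2u - 4. h''(-2) = 4 > 0 ⇒ local minimum; h''(-1) = -3 < 0 ⇒ local maximum; h''(2) = 12 > 0 ⇒ local minimum.
The local maximum is h(-1) = 59/12.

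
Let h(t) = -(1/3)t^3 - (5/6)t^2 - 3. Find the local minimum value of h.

-611/162

Critical points: h'(t) = -t^2 - (5/3)t vanishes at t = -5/3, 0.
Second-derivative test with h''(t) = -2t - 5/3: h''(-5/3) = 5/3 > 0 ⇒ local minimum; h''(0) = -5/3 < 0 ⇒ local maximum.
Thus h has its local minimum at t = -5/3, with value -611/162.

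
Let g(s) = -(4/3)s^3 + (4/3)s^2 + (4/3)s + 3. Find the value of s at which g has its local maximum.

1

Critical points: g'(s) = -4s^2 + (8/3)s + 4/3 vanishes at s = -1/3, 1.
Since g''(s) = -8s + 8/3, we get g''(-1/3) = 16/3 > 0 ⇒ local minimum; g''(1) = -16/3 < 0 ⇒ local maximum.
The local maximum is g(1) = 13/3.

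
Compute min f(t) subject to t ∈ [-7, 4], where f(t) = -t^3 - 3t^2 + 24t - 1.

f'(t) = -3t^2 - 6t + 24, which vanishes at t = -4 and t = 2.
Evaluating at the critical points and endpoints: f(-7) = 27,  f(-4) = -81,  f(2) = 27,  f(4) = -17.
So the minimum is f(-4) = -81.

-81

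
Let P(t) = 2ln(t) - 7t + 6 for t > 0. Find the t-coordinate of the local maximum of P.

2/7

P'(t) = 2/t − 7 = 0 gives t = 2/7.
P''(t) = -2/t², which is negative for t > 0, so this is a local maximum.
P(2/7) = 2·ln(2/7) - 2 + 6 ≈ 1.4945.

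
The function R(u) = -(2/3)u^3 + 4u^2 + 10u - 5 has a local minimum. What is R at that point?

R'(u) = -2u^2 + 8u + 10. Setting R'(u) = 0 gives u ∈ {-1, 5}.
Second-derivative test with R''(u) = -4u + 8: R''(-1) = 12 > 0 ⇒ local minimum; R''(5) = -12 < 0 ⇒ local maximum.
The local minimum is R(-1) = -31/3.

-31/3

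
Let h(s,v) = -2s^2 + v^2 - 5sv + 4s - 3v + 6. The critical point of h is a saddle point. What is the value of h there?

∂h/∂s = -4s - 5v + 4 = 0 and ∂h/∂v = -5s + 2v - 3 = 0, so (s, v) = (-7/33, 32/33).
The Hessian has h_{ss} = -4, h_{vv} = 2, h_{sv} = -5, giving D = -33 < 0, so the point is a saddle point.
h(-7/33, 32/33) = 136/33.

136/33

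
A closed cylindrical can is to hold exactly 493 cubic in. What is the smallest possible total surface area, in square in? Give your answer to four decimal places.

With radius r and height h, πr²h = 493 so h = 493/(πr²), and S(r) = 2πr² + 2πrh = 2πr² + 2·493/r.
S'(r) = 4πr − 2·493/r² = 0 ⇒ r³ = 493/(2π), so r ≈ 4.2811 and h = 2r ≈ 8.5622.
S''(r) = 4π + 4·493/r³ > 0, so this is the minimum; S ≈ 345.4717.

345.4717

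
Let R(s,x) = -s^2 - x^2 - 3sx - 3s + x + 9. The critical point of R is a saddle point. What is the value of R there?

26/5

∂R/∂s = -2s - 3x - 3 = 0 and ∂R/∂x = -3s - 2x + 1 = 0, so (s, x) = (9/5, -11/5).
The Hessian has R_{ss} = -2, R_{xx} = -2, R_{sx} = -3, giving D = -5 < 0, so the point is a saddle point.
R(9/5, -11/5) = 26/5.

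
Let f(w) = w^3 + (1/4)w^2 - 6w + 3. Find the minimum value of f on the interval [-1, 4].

-59/27

f'(w) = 3w^2 + (1/2)w - 6, whose only zero in [-1, 4] is w = 4/3.
Compare values at every candidate in [-1, 4]: f(-1) = 33/4,  f(4/3) = -59/27,  f(4) = 47.
The minimum over the interval is -59/27, attained at w = 4/3.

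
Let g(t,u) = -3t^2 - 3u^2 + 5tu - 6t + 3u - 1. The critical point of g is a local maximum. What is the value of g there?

∂g/∂t = -6t + 5u - 6 = 0 and ∂g/∂u = 5t - 6u + 3 = 0, so (t, u) = (-21/11, -12/11).
The Hessian has g_{tt} = -6, g_{uu} = -6, g_{tu} = 5, giving D = 11 > 0 with g_{tt} < 0, so the point is a local maximum.
g(-21/11, -12/11) = 34/11.

34/11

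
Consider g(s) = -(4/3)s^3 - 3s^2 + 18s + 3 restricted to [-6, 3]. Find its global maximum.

g'(s) = -4s^2 - 6s + 18, which vanishes at s = -3 and s = 3/2.
Compare values at every candidate in [-6, 3]: g(-6) = 75; g(-3) = -42; g(3/2) = 75/4; g(3) = -6.
Hence the absolute maximum is 75 at s = -6.

75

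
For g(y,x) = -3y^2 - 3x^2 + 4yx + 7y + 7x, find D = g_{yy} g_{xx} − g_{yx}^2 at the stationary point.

20

∂g/∂y = -6y + 4x + 7 = 0 and ∂g/∂x = 4y - 6x + 7 = 0, so (y, x) = (7/2, 7/2).
The Hessian has g_{yy} = -6, g_{xx} = -6, g_{yx} = 4, giving D = 20 > 0 with g_{yy} < 0, so the point is a local maximum.
D = (-6)·(-6) − (4)^2 = 20.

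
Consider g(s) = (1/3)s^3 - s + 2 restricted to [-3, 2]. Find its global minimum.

The derivative is s^2 - 1, which vanishes at s = -1 and s = 1.
Compare values at every candidate in [-3, 2]: g(-3) = -4; g(-1) = 8/3; g(1) = 4/3; g(2) = 8/3.
So the minimum is g(-3) = -4.

-4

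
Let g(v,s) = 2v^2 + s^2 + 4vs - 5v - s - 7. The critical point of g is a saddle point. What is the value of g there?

-49/8

∂g/∂v = 4v + 4s - 5 = 0 and ∂g/∂s = 4v + 2s - 1 = 0, so (v, s) = (-3/4, 2).
The Hessian has g_{vv} = 4, g_{ss} = 2, g_{vs} = 4, giving D = -8 < 0, so the point is a saddle point.
g(-3/4, 2) = -49/8.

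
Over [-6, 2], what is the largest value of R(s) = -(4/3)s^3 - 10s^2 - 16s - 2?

R'(s) = -4s^2 - 20s - 16, which vanishes at s = -4 and s = -1.
Candidates: R(-6) = 22, R(-4) = -38/3, R(-1) = 16/3, R(2) = -254/3.
Hence the absolute maximum is 22 at s = -6.

22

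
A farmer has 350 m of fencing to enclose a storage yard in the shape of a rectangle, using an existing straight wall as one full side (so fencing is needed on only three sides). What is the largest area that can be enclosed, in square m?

Let the sides perpendicular to the wall have length x and the parallel side y, so 2x + y = 350 and the area is A = xy = x(350 − 2x).
A'(x) = 350 − 4x = 0 gives x = 175/2, and A''(x) = −4 < 0 confirms a maximum.
Then y = 350 − 2·175/2 = 175 and A = 30625/2.

30625/2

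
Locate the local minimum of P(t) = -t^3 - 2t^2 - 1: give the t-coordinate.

P'(t) = -3t^2 - 4t. Setting P'(t) = 0 gives t ∈ {-4/3, 0}.
Since P''(t) = -6t - 4, we get P''(-4/3) = 4 > 0 ⇒ local minimum; P''(0) = -4 < 0 ⇒ local maximum.
So the local minimum value is P(-4/3) = -59/27.

-4/3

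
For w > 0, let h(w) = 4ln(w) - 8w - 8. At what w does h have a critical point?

h'(w) = 4/w − 8 = 0 gives w = 1/2.
h''(w) = -4/w², which is negative for w > 0, so this is a local maximum.
h(1/2) = 4·ln(1/2) - 4 - 8 ≈ -14.7726.

1/2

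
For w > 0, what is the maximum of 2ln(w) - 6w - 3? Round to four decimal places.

-7.1972

P'(w) = 2/w − 6 = 0 gives w = 1/3.
P''(w) = -2/w², which is negative for w > 0, so this is a local maximum.
P(1/3) = 2·ln(1/3) - 2 - 3 ≈ -7.1972.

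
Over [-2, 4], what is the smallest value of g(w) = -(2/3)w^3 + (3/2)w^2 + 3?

g'(w) = -2w^2 + 3w, which vanishes at w = 0 and w = 3/2.
Evaluating at the critical points and endpoints: g(-2) = 43/3; g(0) = 3; g(3/2) = 33/8; g(4) = -47/3.
Hence the absolute minimum is -47/3 at w = 4.

-47/3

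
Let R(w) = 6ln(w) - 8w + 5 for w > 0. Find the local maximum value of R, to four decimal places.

-2.7261

R'(w) = 6/w − 8 = 0 gives w = 3/4.
R''(w) = -6/w², which is negative for w > 0, so this is a local maximum.
R(3/4) = 6·ln(3/4) - 6 + 5 ≈ -2.7261.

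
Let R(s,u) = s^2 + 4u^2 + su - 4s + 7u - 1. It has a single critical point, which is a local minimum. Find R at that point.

∂R/∂s = 2s + u - 4 = 0 and ∂R/∂u = s + 8u + 7 = 0, so (s, u) = (13/5, -6/5).
The Hessian has R_{ss} = 2, R_{uu} = 8, R_{su} = 1, giving D = 15 > 0 with R_{ss} > 0, so the point is a local minimum.
R(13/5, -6/5) = -52/5.

-52/5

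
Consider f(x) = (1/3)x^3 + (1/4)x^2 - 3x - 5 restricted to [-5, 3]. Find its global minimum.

The derivative is x^2 + (1/2)x - 3, which vanishes at x = -2 and x = 3/2.
Evaluating at the critical points and endpoints: f(-5) = -305/12, f(-2) = -2/3, f(3/2) = -125/16, f(3) = -11/4.
The minimum over the interval is -305/12, attained at x = -5.

-305/12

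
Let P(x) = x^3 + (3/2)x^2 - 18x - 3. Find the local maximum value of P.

Critical points: P'(x) = 3x^2 + 3x - 18 vanishes at x = -3, 2.
Since P''(x) = 6x + 3, we get P''(-3) = -15 < 0 ⇒ local maximum; P''(2) = 15 > 0 ⇒ local minimum.
Thus P has its local maximum at x = -3, with value 75/2.

75/2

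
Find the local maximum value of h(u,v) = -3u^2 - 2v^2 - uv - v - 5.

-112/23

∂h/∂u = -6u - v = 0 and ∂h/∂v = -u - 4v - 1 = 0, so (u, v) = (1/23, -6/23).
The Hessian has h_{uu} = -6, h_{vv} = -4, h_{uv} = -1, giving D = 23 > 0 with h_{uu} < 0, so the point is a local maximum.
h(1/23, -6/23) = -112/23.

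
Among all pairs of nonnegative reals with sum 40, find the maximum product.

With x + y = 40, the product is P(x) = x(40 − x).
P'(x) = 40 − 2x = 0 gives x = 20; P'' = −2 < 0, so this is the maximum.
P = 20·20 = 400.

400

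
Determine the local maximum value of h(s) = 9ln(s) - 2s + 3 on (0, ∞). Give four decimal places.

h'(s) = 9/s − 2 = 0 gives s = 9/2.
h''(s) = -9/s², which is negative for s > 0, so this is a local maximum.
h(9/2) = 9·ln(9/2) - 9 + 3 ≈ 7.5367.

7.5367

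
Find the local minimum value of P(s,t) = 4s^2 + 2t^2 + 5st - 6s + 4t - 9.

∂P/∂s = 8s + 5t - 6 = 0 and ∂P/∂t = 5s + 4t + 4 = 0, so (s, t) = (44/7, -62/7).
The Hessian has P_{ss} = 8, P_{tt} = 4, P_{st} = 5, giving D = 7 > 0 with P_{ss} > 0, so the point is a local minimum.
P(44/7, -62/7) = -319/7.

-319/7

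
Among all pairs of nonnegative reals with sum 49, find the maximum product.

With x + y = 49, the product is P(x) = x(49 − x).
P'(x) = 49 − 2x = 0 gives x = 49/2; P'' = −2 < 0, so this is the maximum.
P = 49/2·49/2 = 2401/4.

2401/4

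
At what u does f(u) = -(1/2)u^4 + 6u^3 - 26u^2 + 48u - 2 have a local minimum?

f'(u) = -2u^3 + 18u^2 - 52u + 48. Setting f'(u) = 0 gives u ∈ {2, 3, 4}.
Since f''(u) = -6u^2 + 36u - 52, we get f''(2) = -4 < 0 ⇒ local maximum; f''(3) = 2 > 0 ⇒ local minimum; f''(4) = -4 < 0 ⇒ local maximum.
The local minimum is f(3) = 59/2.

3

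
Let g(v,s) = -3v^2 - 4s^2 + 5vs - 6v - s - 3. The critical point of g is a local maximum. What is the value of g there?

∂g/∂v = -6v + 5s - 6 = 0 and ∂g/∂s = 5v - 8s - 1 = 0, so (v, s) = (-53/23, -36/23).
The Hessian has g_{vv} = -6, g_{ss} = -8, g_{vs} = 5, giving D = 23 > 0 with g_{vv} < 0, so the point is a local maximum.
g(-53/23, -36/23) = 108/23.

108/23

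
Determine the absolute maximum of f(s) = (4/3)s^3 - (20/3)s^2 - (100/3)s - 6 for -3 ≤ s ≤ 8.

f'(s) = 4s^2 - (40/3)s - 100/3, which vanishes at s = -5/3 and s = 5.
Compare values at every candidate in [-3, 8]: f(-3) = -2; f(-5/3) = 2014/81; f(5) = -518/3; f(8) = -50/3.
The maximum over the interval is 2014/81, attained at s = -5/3.

2014/81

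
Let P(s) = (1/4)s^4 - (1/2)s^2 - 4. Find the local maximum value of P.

-4

P'(s) = s^3 - s = 0 at s = -1, 0, 1.
Second-derivative test with P''(s) = 3s^2 - 1: P''(-1) = 2 > 0 ⇒ local minimum; P''(0) = -1 < 0 ⇒ local maximum; P''(1) = 2 > 0 ⇒ local minimum.
Thus P has its local maximum at s = 0, with value -4.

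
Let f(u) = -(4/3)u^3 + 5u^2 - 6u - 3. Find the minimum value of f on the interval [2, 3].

-12

f'(u) = -4u^2 + 10u - 6, which has no zeros in [2, 3].
Evaluating at the critical points and endpoints: f(2) = -17/3; f(3) = -12.
The minimum over the interval is -12, attained at u = 3.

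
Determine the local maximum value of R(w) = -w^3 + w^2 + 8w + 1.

13

R'(w) = -3w^2 + 2w + 8. Setting R'(w) = 0 gives w ∈ {-4/3, 2}.
Second-derivative test with R''(w) = -6w + 2: R''(-4/3) = 10 > 0 ⇒ local minimum; R''(2) = -10 < 0 ⇒ local maximum.
So the local maximum value is R(2) = 13.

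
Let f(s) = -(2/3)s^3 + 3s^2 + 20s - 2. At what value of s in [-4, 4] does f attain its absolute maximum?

4

The derivative is -2s^2 + 6s + 20, whose only zero in [-4, 4] is s = -2.
Evaluating at the critical points and endpoints: f(-4) = 26/3; f(-2) = -74/3; f(4) = 250/3.
The maximum over the interval is 250/3, attained at s = 4.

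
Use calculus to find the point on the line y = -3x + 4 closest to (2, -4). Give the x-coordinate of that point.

13/5

Minimize D(x)^2 = (x - 2)^2 + (-3x + 8)^2.
d/dx[D^2] = 2(x - 2) + 2·(-3)·(-3x + 8) = 0 ⇒ x = 13/5.
Then y = -19/5 and the distance is √(2/5) ≈ 0.6325.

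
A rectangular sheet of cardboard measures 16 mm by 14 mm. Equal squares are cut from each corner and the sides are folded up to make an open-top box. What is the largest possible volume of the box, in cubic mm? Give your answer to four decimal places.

247.5083

With cut size x, the volume is V(x) = x(16 − 2x)(14 − 2x) for 0 < x < 7.
V'(x) = 12x^2 − 120x + 224. Setting V'(x) = 0 gives x ≈ 2.4834 (the root in (0, 7)).
V''(x) = 24x − 120 is negative there, so this is the maximum; V ≈ 247.5083.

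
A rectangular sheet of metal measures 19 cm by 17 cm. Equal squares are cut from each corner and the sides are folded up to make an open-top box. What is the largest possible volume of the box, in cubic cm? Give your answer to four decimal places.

With cut size x, the volume is V(x) = x(19 − 2x)(17 − 2x) for 0 < x < 8.5.
V'(x) = 12x^2 − 144x + 323. Setting V'(x) = 0 gives x ≈ 2.9861 (the root in (0, 8.5)).
V''(x) = 24x − 144 is negative there, so this is the maximum; V ≈ 429.0069.

429.0069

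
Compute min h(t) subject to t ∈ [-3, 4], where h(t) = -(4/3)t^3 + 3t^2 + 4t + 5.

-49/3

The derivative is -4t^2 + 6t + 4, which vanishes at t = -1/2 and t = 2.
Compare values at every candidate in [-3, 4]: h(-3) = 56,  h(-1/2) = 47/12,  h(2) = 43/3,  h(4) = -49/3.
So the minimum is h(4) = -49/3.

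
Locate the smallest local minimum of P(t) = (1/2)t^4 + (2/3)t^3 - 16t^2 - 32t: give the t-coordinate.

4

Critical points: P'(t) = 2t^3 + 2t^2 - 32t - 32 vanishes at t = -4, -1, 4.
Since P''(t) = 6t^2 + 4t - 32, we get P''(-4) = 48 > 0 ⇒ local minimum; P''(-1) = -30 < 0 ⇒ local maximum; P''(4) = 80 > 0 ⇒ local minimum.
Thus P has its smallest local minimum at t = 4, with value -640/3.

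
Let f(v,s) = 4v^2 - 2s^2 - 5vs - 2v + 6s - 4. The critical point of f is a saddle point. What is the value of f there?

∂f/∂v = 8v - 5s - 2 = 0 and ∂f/∂s = -5v - 4s + 6 = 0, so (v, s) = (2/3, 2/3).
The Hessian has f_{vv} = 8, f_{ss} = -4, f_{vs} = -5, giving D = -57 < 0, so the point is a saddle point.
f(2/3, 2/3) = -8/3.

-8/3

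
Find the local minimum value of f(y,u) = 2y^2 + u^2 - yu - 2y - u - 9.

-71/7

∂f/∂y = 4y - u - 2 = 0 and ∂f/∂u = -y + 2u - 1 = 0, so (y, u) = (5/7, 6/7).
The Hessian has f_{yy} = 4, f_{uu} = 2, f_{yu} = -1, giving D = 7 > 0 with f_{yy} > 0, so the point is a local minimum.
f(5/7, 6/7) = -71/7.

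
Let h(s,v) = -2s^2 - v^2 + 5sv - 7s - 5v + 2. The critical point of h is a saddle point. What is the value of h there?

∂h/∂s = -4s + 5v - 7 = 0 and ∂h/∂v = 5s - 2v - 5 = 0, so (s, v) = (39/17, 55/17).
The Hessian has h_{ss} = -4, h_{vv} = -2, h_{sv} = 5, giving D = -17 < 0, so the point is a saddle point.
h(39/17, 55/17) = -240/17.

-240/17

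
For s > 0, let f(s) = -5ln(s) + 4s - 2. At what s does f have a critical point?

f'(s) = -5/s + 4 = 0 gives s = 5/4.
f''(s) = 5/s², which is positive for s > 0, so this is a local minimum.
f(5/4) = -5·ln(5/4) + 5 - 2 ≈ 1.8843.

5/4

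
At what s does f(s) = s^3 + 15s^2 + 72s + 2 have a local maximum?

-6

f'(s) = 3s^2 + 30s + 72. Setting f'(s) = 0 gives s ∈ {-6, -4}.
Second-derivative test with f''(s) = 6s + 30: f''(-6) = -6 < 0 ⇒ local maximum; f''(-4) = 6 > 0 ⇒ local minimum.
Thus f has its local maximum at s = -6, with value -106.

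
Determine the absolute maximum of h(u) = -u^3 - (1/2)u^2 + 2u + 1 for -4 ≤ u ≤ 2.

49

The derivative is -3u^2 - u + 2, which vanishes at u = -1 and u = 2/3.
Candidates: h(-4) = 49,  h(-1) = -1/2,  h(2/3) = 49/27,  h(2) = -5.
Hence the absolute maximum is 49 at u = -4.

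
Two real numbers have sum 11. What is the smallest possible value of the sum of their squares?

With a + b = 11, a^2 + b^2 = a^2 + (11 − a)^2.
The derivative 2a − 2(11 − a) = 4a − 22 vanishes at a = 11/2; second derivative 4 > 0, a minimum.
The minimum is 2·(11/2)^2 = 121/2.

121/2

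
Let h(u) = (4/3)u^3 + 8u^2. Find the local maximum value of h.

h'(u) = 4u^2 + 16u. Setting h'(u) = 0 gives u ∈ {-4, 0}.
h''(u) = 8u + 16. h''(-4) = -16 < 0 ⇒ local maximum; h''(0) = 16 > 0 ⇒ local minimum.
So the local maximum value is h(-4) = 128/3.

128/3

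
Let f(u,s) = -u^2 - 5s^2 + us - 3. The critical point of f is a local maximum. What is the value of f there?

-3

∂f/∂u = -2u + s = 0 and ∂f/∂s = u - 10s = 0, so (u, s) = (0, 0).
The Hessian has f_{uu} = -2, f_{ss} = -10, f_{us} = 1, giving D = 19 > 0 with f_{uu} < 0, so the point is a local maximum.
f(0, 0) = -3.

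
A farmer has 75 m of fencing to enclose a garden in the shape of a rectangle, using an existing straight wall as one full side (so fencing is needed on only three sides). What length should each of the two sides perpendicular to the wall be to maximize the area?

Let the sides perpendicular to the wall have length x and the parallel side y, so 2x + y = 75 and the area is A = xy = x(75 − 2x).
A'(x) = 75 − 4x = 0 gives x = 75/4, and A''(x) = −4 < 0 confirms a maximum.
Then y = 75 − 2·75/4 = 75/2 and A = 5625/8.

75/4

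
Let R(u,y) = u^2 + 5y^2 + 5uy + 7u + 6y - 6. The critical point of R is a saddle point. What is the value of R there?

∂R/∂u = 2u + 5y + 7 = 0 and ∂R/∂y = 5u + 10y + 6 = 0, so (u, y) = (8, -23/5).
The Hessian has R_{uu} = 2, R_{yy} = 10, R_{uy} = 5, giving D = -5 < 0, so the point is a saddle point.
R(8, -23/5) = 41/5.

41/5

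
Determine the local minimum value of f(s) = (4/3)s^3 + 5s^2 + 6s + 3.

2/3

Critical points: f'(s) = 4s^2 + 10s + 6 vanishes at s = -3/2, -1.
Second-derivative test with f''(s) = 8s + 10: f''(-3/2) = -2 < 0 ⇒ local maximum; f''(-1) = 2 > 0 ⇒ local minimum.
Thus f has its local minimum at s = -1, with value 2/3.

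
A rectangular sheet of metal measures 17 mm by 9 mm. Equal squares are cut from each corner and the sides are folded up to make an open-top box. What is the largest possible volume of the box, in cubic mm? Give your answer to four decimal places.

130.4300

With cut size x, the volume is V(x) = x(17 − 2x)(9 − 2x) for 0 < x < 4.5.
V'(x) = 12x^2 − 104x + 153. Setting V'(x) = 0 gives x ≈ 1.8782 (the root in (0, 4.5)).
V''(x) = 24x − 104 is negative there, so this is the maximum; V ≈ 130.4300.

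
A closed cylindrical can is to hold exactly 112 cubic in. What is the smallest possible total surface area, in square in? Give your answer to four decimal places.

With radius r and height h, πr²h = 112 so h = 112/(πr²), and S(r) = 2πr² + 2πrh = 2πr² + 2·112/r.
S'(r) = 4πr − 2·112/r² = 0 ⇒ r³ = 112/(2π), so r ≈ 2.6122 and h = 2r ≈ 5.2245.
S''(r) = 4π + 4·112/r³ > 0, so this is the minimum; S ≈ 128.6253.

128.6253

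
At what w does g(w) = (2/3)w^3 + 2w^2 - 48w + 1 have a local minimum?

4

g'(w) = 2w^2 + 4w - 48. Setting g'(w) = 0 gives w ∈ {-6, 4}.
Second-derivative test with g''(w) = 4w + 4: g''(-6) = -20 < 0 ⇒ local maximum; g''(4) = 20 > 0 ⇒ local minimum.
The local minimum is g(4) = -349/3.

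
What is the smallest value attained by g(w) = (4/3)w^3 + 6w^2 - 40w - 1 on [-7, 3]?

-139/3

The derivative is 4w^2 + 12w - 40, which vanishes at w = -5 and w = 2.
Candidates: g(-7) = 347/3; g(-5) = 547/3; g(2) = -139/3; g(3) = -31.
So the minimum is g(2) = -139/3.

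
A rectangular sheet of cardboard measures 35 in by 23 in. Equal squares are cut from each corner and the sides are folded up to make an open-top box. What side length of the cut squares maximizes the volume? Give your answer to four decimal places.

4.5324

With cut size x, the volume is V(x) = x(35 − 2x)(23 − 2x) for 0 < x < 11.5.
V'(x) = 12x^2 − 232x + 805. Setting V'(x) = 0 gives x ≈ 4.5324 (the root in (0, 11.5)).
V''(x) = 24x − 232 is negative there, so this is the maximum; V ≈ 1638.0647.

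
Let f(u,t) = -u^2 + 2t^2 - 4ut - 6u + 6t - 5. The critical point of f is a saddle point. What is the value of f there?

-19/2

∂f/∂u = -2u - 4t - 6 = 0 and ∂f/∂t = -4u + 4t + 6 = 0, so (u, t) = (0, -3/2).
The Hessian has f_{uu} = -2, f_{tt} = 4, f_{ut} = -4, giving D = -24 < 0, so the point is a saddle point.
f(0, -3/2) = -19/2.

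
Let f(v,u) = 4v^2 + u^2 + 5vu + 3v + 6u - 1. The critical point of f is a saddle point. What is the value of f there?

∂f/∂v = 8v + 5u + 3 = 0 and ∂f/∂u = 5v + 2u + 6 = 0, so (v, u) = (-8/3, 11/3).
The Hessian has f_{vv} = 8, f_{uu} = 2, f_{vu} = 5, giving D = -9 < 0, so the point is a saddle point.
f(-8/3, 11/3) = 6.

6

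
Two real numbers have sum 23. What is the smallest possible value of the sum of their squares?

With a + b = 23, a^2 + b^2 = a^2 + (23 − a)^2.
The derivative 2a − 2(23 − a) = 4a − 46 vanishes at a = 23/2; second derivative 4 > 0, a minimum.
The minimum is 2·(23/2)^2 = 529/2.

529/2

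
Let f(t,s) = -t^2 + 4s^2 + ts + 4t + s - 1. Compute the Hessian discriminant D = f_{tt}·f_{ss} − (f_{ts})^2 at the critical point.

-17

∂f/∂t = -2t + s + 4 = 0 and ∂f/∂s = t + 8s + 1 = 0, so (t, s) = (31/17, -6/17).
The Hessian has f_{tt} = -2, f_{ss} = 8, f_{ts} = 1, giving D = -17 < 0, so the point is a saddle point.
D = (-2)·(8) − (1)^2 = -17.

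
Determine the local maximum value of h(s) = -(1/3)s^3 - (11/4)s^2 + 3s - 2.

-59/48

Critical points: h'(s) = -s^2 - (11/2)s + 3 vanishes at s = -6, 1/2.
Second-derivative test with h''(s) = -2s - 11/2: h''(-6) = 13/2 > 0 ⇒ local minimum; h''(1/2) = -13/2 < 0 ⇒ local maximum.
Thus h has its local maximum at s = 1/2, with value -59/48.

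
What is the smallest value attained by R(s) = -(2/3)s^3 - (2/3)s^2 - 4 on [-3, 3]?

Differentiating, R'(s) = -2s^2 - (4/3)s; which vanishes at s = -2/3 and s = 0.
Evaluating at the critical points and endpoints: R(-3) = 8; R(-2/3) = -332/81; R(0) = -4; R(3) = -28.
The minimum over the interval is -28, attained at s = 3.

-28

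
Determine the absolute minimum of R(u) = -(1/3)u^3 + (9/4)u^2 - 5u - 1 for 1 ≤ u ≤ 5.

R'(u) = -u^2 + (9/2)u - 5, which vanishes at u = 2 and u = 5/2.
Compare values at every candidate in [1, 5]: R(1) = -49/12; R(2) = -14/3; R(5/2) = -223/48; R(5) = -137/12.
Hence the absolute minimum is -137/12 at u = 5.

-137/12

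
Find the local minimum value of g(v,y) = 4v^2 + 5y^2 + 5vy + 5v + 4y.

-89/55

∂g/∂v = 8v + 5y + 5 = 0 and ∂g/∂y = 5v + 10y + 4 = 0, so (v, y) = (-6/11, -7/55).
The Hessian has g_{vv} = 8, g_{yy} = 10, g_{vy} = 5, giving D = 55 > 0 with g_{vv} > 0, so the point is a local minimum.
g(-6/11, -7/55) = -89/55.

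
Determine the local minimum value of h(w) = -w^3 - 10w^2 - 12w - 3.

Critical points: h'(w) = -3w^2 - 20w - 12 vanishes at w = -6, -2/3.
Since h''(w) = -6w - 20, we get h''(-6) = 16 > 0 ⇒ local minimum; h''(-2/3) = -16 < 0 ⇒ local maximum.
So the local minimum value is h(-6) = -75.

-75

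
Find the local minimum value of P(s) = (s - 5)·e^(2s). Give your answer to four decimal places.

-4051.5420

By the product rule, P'(s) = (2s - 9)·e^(2s). Since e^(2s) > 0, the only critical point is s = 9/2.
P''(9/2) has the same sign as 2 > 0, so this is a local minimum.
P(9/2) = (-1/2)·e^(9) ≈ -4051.5420.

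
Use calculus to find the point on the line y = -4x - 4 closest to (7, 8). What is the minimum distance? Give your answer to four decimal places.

9.7014

Minimize D(x)^2 = (x - 7)^2 + (-4x - 12)^2.
d/dx[D^2] = 2(x - 7) + 2·(-4)·(-4x - 12) = 0 ⇒ x = -41/17.
Then y = 96/17 and the distance is √(1600/17) ≈ 9.7014.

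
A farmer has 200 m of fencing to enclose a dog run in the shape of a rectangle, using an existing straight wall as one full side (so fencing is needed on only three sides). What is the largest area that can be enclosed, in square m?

Let the sides perpendicular to the wall have length x and the parallel side y, so 2x + y = 200 and the area is A = xy = x(200 − 2x).
A'(x) = 200 − 4x = 0 gives x = 50, and A''(x) = −4 < 0 confirms a maximum.
Then y = 200 − 2·50 = 100 and A = 5000.

5000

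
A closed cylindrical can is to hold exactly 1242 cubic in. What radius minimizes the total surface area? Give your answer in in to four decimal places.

5.8252

With radius r and height h, πr²h = 1242 so h = 1242/(πr²), and S(r) = 2πr² + 2πrh = 2πr² + 2·1242/r.
S'(r) = 4πr − 2·1242/r² = 0 ⇒ r³ = 1242/(2π), so r ≈ 5.8252 and h = 2r ≈ 11.6505.
S''(r) = 4π + 4·1242/r³ > 0, so this is the minimum; S ≈ 639.6302.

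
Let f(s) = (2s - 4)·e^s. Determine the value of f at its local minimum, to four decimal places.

-5.4366

By the product rule, f'(s) = (2s - 2)·e^s. Since e^s > 0, the only critical point is s = 1.
f''(1) has the same sign as 2 > 0, so this is a local minimum.
f(1) = (-2)·e^(1) ≈ -5.4366.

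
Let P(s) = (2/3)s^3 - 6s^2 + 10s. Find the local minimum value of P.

P'(s) = 2s^2 - 12s + 10 = 0 at s = 1, 5.
P''(s) = 4s - 12. P''(1) = -8 < 0 ⇒ local maximum; P''(5) = 8 > 0 ⇒ local minimum.
The local minimum is P(5) = -50/3.

-50/3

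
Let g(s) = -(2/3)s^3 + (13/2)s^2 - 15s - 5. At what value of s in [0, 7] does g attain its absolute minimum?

7

g'(s) = -2s^2 + 13s - 15, which vanishes at s = 3/2 and s = 5.
Candidates: g(0) = -5,  g(3/2) = -121/8,  g(5) = -5/6,  g(7) = -121/6.
So the minimum is g(7) = -121/6.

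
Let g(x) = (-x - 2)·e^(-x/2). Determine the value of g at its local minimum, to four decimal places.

-2.0000

g'(x) = (-1)·e^(-x/2) + (-x - 2)·(-1/2)·e^(-x/2) = ((1/2)x)·e^(-x/2). Since e^(-x/2) > 0, the only critical point is x = 0.
g''(0) has the same sign as 1/2 > 0, so this is a local minimum.
g(0) = (-2)·e^(0) ≈ -2.0000.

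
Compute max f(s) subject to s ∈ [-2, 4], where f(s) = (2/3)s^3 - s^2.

80/3

Differentiating, f'(s) = 2s^2 - 2s; which vanishes at s = 0 and s = 1.
Compare values at every candidate in [-2, 4]: f(-2) = -28/3,  f(0) = 0,  f(1) = -1/3,  f(4) = 80/3.
Hence the absolute maximum is 80/3 at s = 4.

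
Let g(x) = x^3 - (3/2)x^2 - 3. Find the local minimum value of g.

g'(x) = 3x^2 - 3x. Setting g'(x) = 0 gives x ∈ {0, 1}.
Since g''(x) = 6x - 3, we get g''(0) = -3 < 0 ⇒ local maximum; g''(1) = 3 > 0 ⇒ local minimum.
Thus g has its local minimum at x = 1, with value -7/2.

-7/2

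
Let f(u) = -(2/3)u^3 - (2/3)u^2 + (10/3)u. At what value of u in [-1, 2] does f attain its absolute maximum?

f'(u) = -2u^2 - (4/3)u + 10/3, whose only zero in [-1, 2] is u = 1.
Candidates: f(-1) = -10/3, f(1) = 2, f(2) = -4/3.
The maximum over the interval is 2, attained at u = 1.

1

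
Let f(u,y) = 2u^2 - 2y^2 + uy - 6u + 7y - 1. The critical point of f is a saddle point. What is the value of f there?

3

∂f/∂u = 4u + y - 6 = 0 and ∂f/∂y = u - 4y + 7 = 0, so (u, y) = (1, 2).
The Hessian has f_{uu} = 4, f_{yy} = -4, f_{uy} = 1, giving D = -17 < 0, so the point is a saddle point.
f(1, 2) = 3.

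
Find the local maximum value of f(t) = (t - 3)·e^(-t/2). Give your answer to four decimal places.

0.1642

Differentiating with the product rule gives f'(t) = (-(1/2)t + 5/2)·e^(-t/2). Since e^(-t/2) > 0, the only critical point is t = 5.
f''(5) has the same sign as -1/2 < 0, so this is a local maximum.
f(5) = (2)·e^(-5/2) ≈ 0.1642.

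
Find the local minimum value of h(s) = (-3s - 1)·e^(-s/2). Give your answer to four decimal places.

-2.6076

h'(s) = (-3)·e^(-s/2) + (-3s - 1)·(-1/2)·e^(-s/2) = ((3/2)s - 5/2)·e^(-s/2). Since e^(-s/2) > 0, the only critical point is s = 5/3.
h''(5/3) has the same sign as 3/2 > 0, so this is a local minimum.
h(5/3) = (-6)·e^(-5/6) ≈ -2.6076.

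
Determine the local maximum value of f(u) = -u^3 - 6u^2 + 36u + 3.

43

f'(u) = -3u^2 - 12u + 36. Setting f'(u) = 0 gives u ∈ {-6, 2}.
Second-derivative test with f''(u) = -6u - 12: f''(-6) = 24 > 0 ⇒ local minimum; f''(2) = -24 < 0 ⇒ local maximum.
Thus f has its local maximum at u = 2, with value 43.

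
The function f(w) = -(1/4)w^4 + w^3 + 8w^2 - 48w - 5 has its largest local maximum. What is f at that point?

187

Critical points: f'(w) = -w^3 + 3w^2 + 16w - 48 vanishes at w = -4, 3, 4.
f''(w) = -3w^2 + 6w + 16. f''(-4) = -56 < 0 ⇒ local maximum; f''(3) = 7 > 0 ⇒ local minimum; f''(4) = -8 < 0 ⇒ local maximum.
Thus f has its largest local maximum at w = -4, with value 187.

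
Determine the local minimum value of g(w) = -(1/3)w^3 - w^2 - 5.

-19/3

g'(w) = -w^2 - 2w = 0 at w = -2, 0.
g''(w) = -2w - 2. g''(-2) = 2 > 0 ⇒ local minimum; g''(0) = -2 < 0 ⇒ local maximum.
So the local minimum value is g(-2) = -19/3.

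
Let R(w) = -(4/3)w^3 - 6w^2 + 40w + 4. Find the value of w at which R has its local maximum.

Critical points: R'(w) = -4w^2 - 12w + 40 vanishes at w = -5, 2.
R''(w) = -8w - 12. R''(-5) = 28 > 0 ⇒ local minimum; R''(2) = -28 < 0 ⇒ local maximum.
Thus R has its local maximum at w = 2, with value 148/3.

2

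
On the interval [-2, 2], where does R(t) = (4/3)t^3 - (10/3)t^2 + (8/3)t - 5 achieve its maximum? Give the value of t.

Differentiating, R'(t) = 4t^2 - (20/3)t + 8/3; which vanishes at t = 2/3 and t = 1.
Candidates: R(-2) = -103/3, R(2/3) = -349/81, R(1) = -13/3, R(2) = -7/3.
The maximum over the interval is -7/3, attained at t = 2.

2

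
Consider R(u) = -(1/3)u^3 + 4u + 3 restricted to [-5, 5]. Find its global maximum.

Differentiating, R'(u) = -u^2 + 4; which vanishes at u = -2 and u = 2.
Candidates: R(-5) = 74/3; R(-2) = -7/3; R(2) = 25/3; R(5) = -56/3.
So the maximum is R(-5) = 74/3.

74/3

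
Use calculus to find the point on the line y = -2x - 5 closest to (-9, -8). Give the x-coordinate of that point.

Minimize D(x)^2 = (x + 9)^2 + (-2x + 3)^2.
d/dx[D^2] = 2(x + 9) + 2·(-2)·(-2x + 3) = 0 ⇒ x = -3/5.
Then y = -19/5 and the distance is √(441/5) ≈ 9.3915.

-3/5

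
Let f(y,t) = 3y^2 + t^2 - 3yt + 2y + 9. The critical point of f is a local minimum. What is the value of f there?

23/3

∂f/∂y = 6y - 3t + 2 = 0 and ∂f/∂t = -3y + 2t = 0, so (y, t) = (-4/3, -2).
The Hessian has f_{yy} = 6, f_{tt} = 2, f_{yt} = -3, giving D = 3 > 0 with f_{yy} > 0, so the point is a local minimum.
f(-4/3, -2) = 23/3.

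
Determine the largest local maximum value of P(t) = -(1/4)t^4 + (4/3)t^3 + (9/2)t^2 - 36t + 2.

P'(t) = -t^3 + 4t^2 + 9t - 36 = 0 at t = -3, 3, 4.
P''(t) = -3t^2 + 8t + 9. P''(-3) = -42 < 0 ⇒ local maximum; P''(3) = 6 > 0 ⇒ local minimum; P''(4) = -7 < 0 ⇒ local maximum.
So the largest local maximum value is P(-3) = 377/4.

377/4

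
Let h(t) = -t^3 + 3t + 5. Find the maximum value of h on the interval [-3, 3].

Differentiating, h'(t) = -3t^2 + 3; which vanishes at t = -1 and t = 1.
Compare values at every candidate in [-3, 3]: h(-3) = 23; h(-1) = 3; h(1) = 7; h(3) = -13.
So the maximum is h(-3) = 23.

23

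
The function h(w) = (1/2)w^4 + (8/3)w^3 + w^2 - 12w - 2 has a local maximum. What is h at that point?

38/3

Critical points: h'(w) = 2w^3 + 8w^2 + 2w - 12 vanishes at w = -3, -2, 1.
Since h''(w) = 6w^2 + 16w + 2, we get h''(-3) = 8 > 0 ⇒ local minimum; h''(-2) = -6 < 0 ⇒ local maximum; h''(1) = 24 > 0 ⇒ local minimum.
So the local maximum value is h(-2) = 38/3.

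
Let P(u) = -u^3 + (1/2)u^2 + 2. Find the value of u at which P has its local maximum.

1/3

P'(u) = -3u^2 + u. Setting P'(u) = 0 gives u ∈ {0, 1/3}.
Since P''(u) = -6u + 1, we get P''(0) = 1 > 0 ⇒ local minimum; P''(1/3) = -1 < 0 ⇒ local maximum.
So the local maximum value is P(1/3) = 109/54.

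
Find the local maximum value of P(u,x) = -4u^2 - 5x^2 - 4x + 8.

∂P/∂u = -8u = 0 and ∂P/∂x = -10x - 4 = 0, so (u, x) = (0, -2/5).
The Hessian has P_{uu} = -8, P_{xx} = -10, P_{ux} = 0, giving D = 80 > 0 with P_{uu} < 0, so the point is a local maximum.
P(0, -2/5) = 44/5.

44/5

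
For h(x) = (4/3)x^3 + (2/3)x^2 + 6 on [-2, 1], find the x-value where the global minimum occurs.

-2

Differentiating, h'(x) = 4x^2 + (4/3)x; which vanishes at x = -1/3 and x = 0.
Compare values at every candidate in [-2, 1]: h(-2) = -2; h(-1/3) = 488/81; h(0) = 6; h(1) = 8.
The minimum over the interval is -2, attained at x = -2.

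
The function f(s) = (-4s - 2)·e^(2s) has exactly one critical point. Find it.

By the product rule, f'(s) = (-8s - 8)·e^(2s). Since e^(2s) > 0, the only critical point is s = -1.
f''(-1) has the same sign as -8 < 0, so this is a local maximum.
f(-1) = (2)·e^(-2) ≈ 0.2707.

-1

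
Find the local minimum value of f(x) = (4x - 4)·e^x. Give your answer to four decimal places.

Differentiating with the product rule gives f'(x) = (4x)·e^x. Since e^x > 0, the only critical point is x = 0.
f''(0) has the same sign as 4 > 0, so this is a local minimum.
f(0) = (-4)·e^(0) ≈ -4.0000.

-4.0000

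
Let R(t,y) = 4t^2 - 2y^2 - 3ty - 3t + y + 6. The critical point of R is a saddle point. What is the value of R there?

∂R/∂t = 8t - 3y - 3 = 0 and ∂R/∂y = -3t - 4y + 1 = 0, so (t, y) = (15/41, -1/41).
The Hessian has R_{tt} = 8, R_{yy} = -4, R_{ty} = -3, giving D = -41 < 0, so the point is a saddle point.
R(15/41, -1/41) = 223/41.

223/41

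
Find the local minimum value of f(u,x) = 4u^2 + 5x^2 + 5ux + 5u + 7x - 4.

∂f/∂u = 8u + 5x + 5 = 0 and ∂f/∂x = 5u + 10x + 7 = 0, so (u, x) = (-3/11, -31/55).
The Hessian has f_{uu} = 8, f_{xx} = 10, f_{ux} = 5, giving D = 55 > 0 with f_{uu} > 0, so the point is a local minimum.
f(-3/11, -31/55) = -366/55.

-366/55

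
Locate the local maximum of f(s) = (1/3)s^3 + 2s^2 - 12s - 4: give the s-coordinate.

-6

f'(s) = s^2 + 4s - 12. Setting f'(s) = 0 gives s ∈ {-6, 2}.
Second-derivative test with f''(s) = 2s + 4: f''(-6) = -8 < 0 ⇒ local maximum; f''(2) = 8 > 0 ⇒ local minimum.
So the local maximum value is f(-6) = 68.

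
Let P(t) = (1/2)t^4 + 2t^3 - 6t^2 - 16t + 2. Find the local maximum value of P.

21/2

P'(t) = 2t^3 + 6t^2 - 12t - 16 = 0 at t = -4, -1, 2.
Second-derivative test with P''(t) = 6t^2 + 12t - 12: P''(-4) = 36 > 0 ⇒ local minimum; P''(-1) = -18 < 0 ⇒ local maximum; P''(2) = 36 > 0 ⇒ local minimum.
So the local maximum value is P(-1) = 21/2.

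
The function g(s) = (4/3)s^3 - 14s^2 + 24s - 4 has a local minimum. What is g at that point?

-76

g'(s) = 4s^2 - 28s + 24. Setting g'(s) = 0 gives s ∈ {1, 6}.
Since g''(s) = 8s - 28, we get g''(1) = -20 < 0 ⇒ local maximum; g''(6) = 20 > 0 ⇒ local minimum.
So the local minimum value is g(6) = -76.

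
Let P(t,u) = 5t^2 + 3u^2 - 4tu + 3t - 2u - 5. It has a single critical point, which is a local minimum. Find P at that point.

∂P/∂t = 10t - 4u + 3 = 0 and ∂P/∂u = -4t + 6u - 2 = 0, so (t, u) = (-5/22, 2/11).
The Hessian has P_{tt} = 10, P_{uu} = 6, P_{tu} = -4, giving D = 44 > 0 with P_{tt} > 0, so the point is a local minimum.
P(-5/22, 2/11) = -243/44.

-243/44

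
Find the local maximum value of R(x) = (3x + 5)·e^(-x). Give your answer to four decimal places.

5.8432

R'(x) = 3·e^(-x) + (3x + 5)·(-1)·e^(-x) = (-3x - 2)·e^(-x). Since e^(-x) > 0, the only critical point is x = -2/3.
R''(-2/3) has the same sign as -3 < 0, so this is a local maximum.
R(-2/3) = (3)·e^(2/3) ≈ 5.8432.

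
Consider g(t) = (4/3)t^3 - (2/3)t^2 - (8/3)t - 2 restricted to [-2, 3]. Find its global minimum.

Differentiating, g'(t) = 4t^2 - (4/3)t - 8/3; which vanishes at t = -2/3 and t = 1.
Candidates: g(-2) = -10, g(-2/3) = -74/81, g(1) = -4, g(3) = 20.
So the minimum is g(-2) = -10.

-10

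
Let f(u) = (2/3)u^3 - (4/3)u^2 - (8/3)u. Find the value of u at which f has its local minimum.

Critical points: f'(u) = 2u^2 - (8/3)u - 8/3 vanishes at u = -2/3, 2.
f''(u) = 4u - 8/3. f''(-2/3) = -16/3 < 0 ⇒ local maximum; f''(2) = 16/3 > 0 ⇒ local minimum.
Thus f has its local minimum at u = 2, with value -16/3.

2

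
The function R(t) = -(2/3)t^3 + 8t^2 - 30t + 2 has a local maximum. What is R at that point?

Critical points: R'(t) = -2t^2 + 16t - 30 vanishes at t = 3, 5.
R''(t) = -4t + 16. R''(3) = 4 > 0 ⇒ local minimum; R''(5) = -4 < 0 ⇒ local maximum.
Thus R has its local maximum at t = 5, with value -94/3.

-94/3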